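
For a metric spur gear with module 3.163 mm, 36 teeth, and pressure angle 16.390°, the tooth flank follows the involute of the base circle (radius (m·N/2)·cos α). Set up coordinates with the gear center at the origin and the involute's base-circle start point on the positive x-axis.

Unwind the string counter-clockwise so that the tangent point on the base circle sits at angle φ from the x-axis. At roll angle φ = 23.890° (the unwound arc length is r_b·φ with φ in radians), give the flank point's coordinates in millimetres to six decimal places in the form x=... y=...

pitch radius r_p = m·N/2 = 3.163·36/2 = 56.934000
base radius r_b = r_p·cos α = 56.934000·cos 16.390° = 54.620387
roll angle φ = 23.890° = 0.41695916 rad
x = r_b·(cos φ + φ·sin φ) = 54.620387·(0.91432465 + 0.41695916·0.40498201) = 59.164017
y = r_b·(sin φ − φ·cos φ) = 54.620387·(0.40498201 − 0.41695916·0.91432465) = 1.297014

x=59.164017 y=1.297014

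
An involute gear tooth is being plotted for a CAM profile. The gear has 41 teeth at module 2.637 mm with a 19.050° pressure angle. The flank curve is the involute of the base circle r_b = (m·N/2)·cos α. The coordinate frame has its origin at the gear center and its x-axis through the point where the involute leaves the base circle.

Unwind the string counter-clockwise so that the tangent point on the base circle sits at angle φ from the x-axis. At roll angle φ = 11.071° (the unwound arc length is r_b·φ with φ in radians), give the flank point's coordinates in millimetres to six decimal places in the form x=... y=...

x=52.042950 y=0.122420

pitch radius r_p = m·N/2 = 2.637·41/2 = 54.058500
base radius r_b = r_p·cos α = 54.058500·cos 19.050° = 51.097938
roll angle φ = 11.071° = 0.19322540 rad
x = r_b·(cos φ + φ·sin φ) = 51.097938·(0.98138998 + 0.19322540·0.19202527) = 52.042950
y = r_b·(sin φ − φ·cos φ) = 51.097938·(0.19202527 − 0.19322540·0.98138998) = 0.122420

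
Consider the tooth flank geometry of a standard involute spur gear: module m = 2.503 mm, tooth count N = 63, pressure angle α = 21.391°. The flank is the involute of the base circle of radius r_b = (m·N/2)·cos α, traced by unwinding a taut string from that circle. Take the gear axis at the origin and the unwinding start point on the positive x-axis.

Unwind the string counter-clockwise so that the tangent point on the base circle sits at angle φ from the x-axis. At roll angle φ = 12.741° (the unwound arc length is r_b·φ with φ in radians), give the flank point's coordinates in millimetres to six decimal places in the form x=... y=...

pitch radius r_p = m·N/2 = 2.503·63/2 = 78.844500
base radius r_b = r_p·cos α = 78.844500·cos 21.391° = 73.413148
roll angle φ = 12.741° = 0.22237240 rad
x = r_b·(cos φ + φ·sin φ) = 73.413148·(0.97537698 + 0.22237240·0.22054423) = 75.205892
y = r_b·(sin φ − φ·cos φ) = 73.413148·(0.22054423 − 0.22237240·0.97537698) = 0.267760

x=75.205892 y=0.267760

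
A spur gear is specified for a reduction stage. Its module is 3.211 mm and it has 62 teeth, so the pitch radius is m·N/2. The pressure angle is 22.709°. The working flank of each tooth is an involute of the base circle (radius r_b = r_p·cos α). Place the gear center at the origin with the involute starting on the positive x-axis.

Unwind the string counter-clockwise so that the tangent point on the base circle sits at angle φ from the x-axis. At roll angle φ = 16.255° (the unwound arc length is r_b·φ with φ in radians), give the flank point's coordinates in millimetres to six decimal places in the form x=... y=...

pitch radius r_p = m·N/2 = 3.211·62/2 = 99.541000
base radius r_b = r_p·cos α = 99.541000·cos 22.709° = 91.824329
roll angle φ = 16.255° = 0.28370327 rad
x = r_b·(cos φ + φ·sin φ) = 91.824329·(0.96002543 + 0.28370327·0.27991279) = 95.445661
y = r_b·(sin φ − φ·cos φ) = 91.824329·(0.27991279 − 0.28370327·0.96002543) = 0.693314

x=95.445661 y=0.693314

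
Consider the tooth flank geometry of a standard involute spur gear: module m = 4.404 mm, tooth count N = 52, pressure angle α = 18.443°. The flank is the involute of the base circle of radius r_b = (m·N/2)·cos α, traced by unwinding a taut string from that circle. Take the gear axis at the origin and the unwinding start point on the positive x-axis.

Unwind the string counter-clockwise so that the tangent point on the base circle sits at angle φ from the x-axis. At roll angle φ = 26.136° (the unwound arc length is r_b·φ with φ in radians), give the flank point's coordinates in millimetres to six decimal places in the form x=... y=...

pitch radius r_p = m·N/2 = 4.404·52/2 = 114.504000
base radius r_b = r_p·cos α = 114.504000·cos 18.443° = 108.622943
roll angle φ = 26.136° = 0.45615925 rad
x = r_b·(cos φ + φ·sin φ) = 108.622943·(0.89775098 + 0.45615925·0.44050333) = 119.343012
y = r_b·(sin φ − φ·cos φ) = 108.622943·(0.44050333 − 0.45615925·0.89775098) = 3.365781

x=119.343012 y=3.365781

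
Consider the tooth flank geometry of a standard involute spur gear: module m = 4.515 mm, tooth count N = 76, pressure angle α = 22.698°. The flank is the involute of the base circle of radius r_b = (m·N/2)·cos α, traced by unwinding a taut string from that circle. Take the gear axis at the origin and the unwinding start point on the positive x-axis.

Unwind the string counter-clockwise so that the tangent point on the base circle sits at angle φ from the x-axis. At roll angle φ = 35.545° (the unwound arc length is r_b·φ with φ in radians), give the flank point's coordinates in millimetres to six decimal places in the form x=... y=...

pitch radius r_p = m·N/2 = 4.515·76/2 = 171.570000
base radius r_b = r_p·cos α = 171.570000·cos 22.698° = 158.282171
roll angle φ = 35.545° = 0.62037728 rad
x = r_b·(cos φ + φ·sin φ) = 158.282171·(0.81365918 + 0.62037728·0.58134218) = 185.872442
y = r_b·(sin φ − φ·cos φ) = 158.282171·(0.58134218 − 0.62037728·0.81365918) = 12.119113

x=185.872442 y=12.119113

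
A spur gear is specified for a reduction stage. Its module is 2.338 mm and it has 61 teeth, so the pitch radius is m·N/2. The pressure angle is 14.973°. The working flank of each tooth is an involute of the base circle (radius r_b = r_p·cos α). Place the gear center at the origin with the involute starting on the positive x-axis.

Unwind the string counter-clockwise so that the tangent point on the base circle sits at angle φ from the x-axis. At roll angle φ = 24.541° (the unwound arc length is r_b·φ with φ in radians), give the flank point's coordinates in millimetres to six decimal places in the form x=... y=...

pitch radius r_p = m·N/2 = 2.338·61/2 = 71.309000
base radius r_b = r_p·cos α = 71.309000·cos 14.973° = 68.887894
roll angle φ = 24.541° = 0.42832125 rad
x = r_b·(cos φ + φ·sin φ) = 68.887894·(0.90966429 + 0.42832125·0.41534429) = 74.920068
y = r_b·(sin φ − φ·cos φ) = 68.887894·(0.41534429 − 0.42832125·0.90966429) = 1.771503

x=74.920068 y=1.771503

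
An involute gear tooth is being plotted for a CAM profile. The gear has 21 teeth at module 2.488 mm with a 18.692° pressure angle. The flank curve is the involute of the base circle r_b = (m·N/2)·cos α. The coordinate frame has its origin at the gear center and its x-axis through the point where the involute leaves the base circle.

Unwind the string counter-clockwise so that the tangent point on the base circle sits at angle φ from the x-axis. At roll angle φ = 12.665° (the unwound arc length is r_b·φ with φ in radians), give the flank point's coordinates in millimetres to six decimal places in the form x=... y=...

pitch radius r_p = m·N/2 = 2.488·21/2 = 26.124000
base radius r_b = r_p·cos α = 26.124000·cos 18.692° = 24.746091
roll angle φ = 12.665° = 0.22104595 rad
x = r_b·(cos φ + φ·sin φ) = 24.746091·(0.97566866 + 0.22104595·0.21925024) = 25.343289
y = r_b·(sin φ − φ·cos φ) = 24.746091·(0.21925024 − 0.22104595·0.97566866) = 0.088656

x=25.343289 y=0.088656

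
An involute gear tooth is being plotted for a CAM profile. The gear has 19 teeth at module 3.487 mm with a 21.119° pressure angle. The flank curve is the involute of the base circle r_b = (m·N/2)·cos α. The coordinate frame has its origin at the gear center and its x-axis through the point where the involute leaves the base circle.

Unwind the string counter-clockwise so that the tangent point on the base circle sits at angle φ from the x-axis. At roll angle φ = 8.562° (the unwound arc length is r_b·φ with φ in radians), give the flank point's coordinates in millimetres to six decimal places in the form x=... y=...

pitch radius r_p = m·N/2 = 3.487·19/2 = 33.126500
base radius r_b = r_p·cos α = 33.126500·cos 21.119° = 30.901529
roll angle φ = 8.562° = 0.14943509 rad
x = r_b·(cos φ + φ·sin φ) = 30.901529·(0.98885534 + 0.14943509·0.14887954) = 31.244634
y = r_b·(sin φ − φ·cos φ) = 30.901529·(0.14887954 − 0.14943509·0.98885534) = 0.034296

x=31.244634 y=0.034296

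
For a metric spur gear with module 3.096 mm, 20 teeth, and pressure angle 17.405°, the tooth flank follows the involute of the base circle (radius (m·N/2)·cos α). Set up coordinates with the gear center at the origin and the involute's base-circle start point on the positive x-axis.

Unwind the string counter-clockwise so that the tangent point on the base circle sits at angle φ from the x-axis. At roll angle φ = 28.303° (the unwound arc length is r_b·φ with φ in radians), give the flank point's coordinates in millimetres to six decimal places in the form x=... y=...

x=32.929979 y=1.158298

pitch radius r_p = m·N/2 = 3.096·20/2 = 30.960000
base radius r_b = r_p·cos α = 30.960000·cos 17.405° = 29.542473
roll angle φ = 28.303° = 0.49398054 rad
x = r_b·(cos φ + φ·sin φ) = 29.542473·(0.88045253 + 0.49398054·0.47413431) = 32.929979
y = r_b·(sin φ − φ·cos φ) = 29.542473·(0.47413431 − 0.49398054·0.88045253) = 1.158298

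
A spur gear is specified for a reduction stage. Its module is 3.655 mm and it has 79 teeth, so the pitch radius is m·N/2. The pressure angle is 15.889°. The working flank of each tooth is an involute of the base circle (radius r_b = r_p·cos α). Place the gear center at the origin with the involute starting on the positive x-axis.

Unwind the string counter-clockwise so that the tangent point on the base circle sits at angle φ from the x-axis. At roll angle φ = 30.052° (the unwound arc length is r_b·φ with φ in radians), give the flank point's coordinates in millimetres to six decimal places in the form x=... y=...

pitch radius r_p = m·N/2 = 3.655·79/2 = 144.372500
base radius r_b = r_p·cos α = 144.372500·cos 15.889° = 138.856588
roll angle φ = 30.052° = 0.52450635 rad
x = r_b·(cos φ + φ·sin φ) = 138.856588·(0.86557126 + 0.52450635·0.50078577) = 156.663082
y = r_b·(sin φ − φ·cos φ) = 138.856588·(0.50078577 − 0.52450635·0.86557126) = 6.496843

x=156.663082 y=6.496843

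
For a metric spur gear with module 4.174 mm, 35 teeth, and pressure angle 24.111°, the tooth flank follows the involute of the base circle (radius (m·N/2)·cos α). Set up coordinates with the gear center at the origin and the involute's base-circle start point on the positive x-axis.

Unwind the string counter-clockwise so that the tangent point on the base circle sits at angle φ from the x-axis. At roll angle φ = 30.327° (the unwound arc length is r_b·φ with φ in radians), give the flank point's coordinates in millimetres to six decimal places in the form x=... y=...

pitch radius r_p = m·N/2 = 4.174·35/2 = 73.045000
base radius r_b = r_p·cos α = 73.045000·cos 24.111° = 66.672245
roll angle φ = 30.327° = 0.52930600 rad
x = r_b·(cos φ + φ·sin φ) = 66.672245·(0.86315770 + 0.52930600·0.50493443) = 75.367808
y = r_b·(sin φ − φ·cos φ) = 66.672245·(0.50493443 − 0.52930600·0.86315770) = 3.204260

x=75.367808 y=3.204260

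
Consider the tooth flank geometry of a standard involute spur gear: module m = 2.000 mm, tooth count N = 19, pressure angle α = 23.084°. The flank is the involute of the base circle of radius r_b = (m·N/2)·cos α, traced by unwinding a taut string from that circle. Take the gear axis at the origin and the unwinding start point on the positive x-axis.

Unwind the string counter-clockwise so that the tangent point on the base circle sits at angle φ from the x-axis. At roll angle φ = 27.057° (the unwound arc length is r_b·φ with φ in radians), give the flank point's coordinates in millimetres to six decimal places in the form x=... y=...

pitch radius r_p = m·N/2 = 2.000·19/2 = 19.000000
base radius r_b = r_p·cos α = 19.000000·cos 23.084° = 17.478689
roll angle φ = 27.057° = 0.47223374 rad
x = r_b·(cos φ + φ·sin φ) = 17.478689·(0.89055444 + 0.47223374·0.45487668) = 19.320289
y = r_b·(sin φ − φ·cos φ) = 17.478689·(0.45487668 − 0.47223374·0.89055444) = 0.599988

x=19.320289 y=0.599988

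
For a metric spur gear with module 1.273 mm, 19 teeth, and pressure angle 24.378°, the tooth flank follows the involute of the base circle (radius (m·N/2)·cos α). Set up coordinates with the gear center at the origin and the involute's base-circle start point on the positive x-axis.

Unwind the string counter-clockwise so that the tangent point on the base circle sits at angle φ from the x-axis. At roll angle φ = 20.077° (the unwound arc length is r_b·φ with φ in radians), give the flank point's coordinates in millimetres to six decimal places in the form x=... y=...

pitch radius r_p = m·N/2 = 1.273·19/2 = 12.093500
base radius r_b = r_p·cos α = 12.093500·cos 24.378° = 11.015270
roll angle φ = 20.077° = 0.35040975 rad
x = r_b·(cos φ + φ·sin φ) = 11.015270·(0.93923213 + 0.35040975·0.34328269) = 11.670918
y = r_b·(sin φ − φ·cos φ) = 11.015270·(0.34328269 − 0.35040975·0.93923213) = 0.156049

x=11.670918 y=0.156049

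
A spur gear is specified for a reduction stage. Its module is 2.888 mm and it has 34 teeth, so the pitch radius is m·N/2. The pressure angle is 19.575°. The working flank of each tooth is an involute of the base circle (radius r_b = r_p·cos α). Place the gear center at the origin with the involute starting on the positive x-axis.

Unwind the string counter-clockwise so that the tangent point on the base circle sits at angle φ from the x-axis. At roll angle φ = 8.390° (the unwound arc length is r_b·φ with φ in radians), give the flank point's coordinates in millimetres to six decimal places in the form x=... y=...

x=46.751731 y=0.048312

pitch radius r_p = m·N/2 = 2.888·34/2 = 49.096000
base radius r_b = r_p·cos α = 49.096000·cos 19.575° = 46.258434
roll angle φ = 8.390° = 0.14643312 rad
x = r_b·(cos φ + φ·sin φ) = 46.258434·(0.98929781 + 0.14643312·0.14591037) = 46.751731
y = r_b·(sin φ − φ·cos φ) = 46.258434·(0.14591037 − 0.14643312·0.98929781) = 0.048312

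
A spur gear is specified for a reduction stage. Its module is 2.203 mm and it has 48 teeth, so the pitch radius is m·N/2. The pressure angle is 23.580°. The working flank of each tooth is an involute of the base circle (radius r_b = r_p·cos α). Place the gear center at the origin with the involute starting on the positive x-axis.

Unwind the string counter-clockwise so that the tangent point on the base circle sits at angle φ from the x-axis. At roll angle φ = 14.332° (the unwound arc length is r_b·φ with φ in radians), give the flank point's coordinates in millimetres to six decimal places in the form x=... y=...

x=49.949679 y=0.251230

pitch radius r_p = m·N/2 = 2.203·48/2 = 52.872000
base radius r_b = r_p·cos α = 52.872000·cos 23.580° = 48.457316
roll angle φ = 14.332° = 0.25014059 rad
x = r_b·(cos φ + φ·sin φ) = 48.457316·(0.96887763 + 0.25014059·0.24754017) = 49.949679
y = r_b·(sin φ − φ·cos φ) = 48.457316·(0.24754017 − 0.25014059·0.96887763) = 0.251230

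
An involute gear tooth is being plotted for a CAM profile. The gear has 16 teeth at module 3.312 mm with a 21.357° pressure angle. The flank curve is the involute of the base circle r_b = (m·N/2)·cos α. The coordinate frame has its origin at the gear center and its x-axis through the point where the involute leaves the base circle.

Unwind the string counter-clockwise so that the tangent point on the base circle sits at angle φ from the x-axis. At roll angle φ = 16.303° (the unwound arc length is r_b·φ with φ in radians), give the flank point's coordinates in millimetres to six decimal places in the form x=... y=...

pitch radius r_p = m·N/2 = 3.312·16/2 = 26.496000
base radius r_b = r_p·cos α = 26.496000·cos 21.357° = 24.676504
roll angle φ = 16.303° = 0.28454103 rad
x = r_b·(cos φ + φ·sin φ) = 24.676504·(0.95979059 + 0.28454103·0.28071696) = 25.655324
y = r_b·(sin φ − φ·cos φ) = 24.676504·(0.28071696 − 0.28454103·0.95979059) = 0.187965

x=25.655324 y=0.187965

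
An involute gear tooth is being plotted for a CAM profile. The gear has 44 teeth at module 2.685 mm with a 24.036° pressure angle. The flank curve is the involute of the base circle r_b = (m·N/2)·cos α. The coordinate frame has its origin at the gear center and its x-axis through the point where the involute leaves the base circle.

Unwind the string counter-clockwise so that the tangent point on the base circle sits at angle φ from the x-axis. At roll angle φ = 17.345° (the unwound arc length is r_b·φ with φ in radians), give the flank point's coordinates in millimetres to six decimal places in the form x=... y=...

pitch radius r_p = m·N/2 = 2.685·44/2 = 59.070000
base radius r_b = r_p·cos α = 59.070000·cos 24.036° = 53.948024
roll angle φ = 17.345° = 0.30272736 rad
x = r_b·(cos φ + φ·sin φ) = 53.948024·(0.95452695 + 0.30272736·0.29812465) = 56.363678
y = r_b·(sin φ − φ·cos φ) = 53.948024·(0.29812465 − 0.30272736·0.95452695) = 0.494338

x=56.363678 y=0.494338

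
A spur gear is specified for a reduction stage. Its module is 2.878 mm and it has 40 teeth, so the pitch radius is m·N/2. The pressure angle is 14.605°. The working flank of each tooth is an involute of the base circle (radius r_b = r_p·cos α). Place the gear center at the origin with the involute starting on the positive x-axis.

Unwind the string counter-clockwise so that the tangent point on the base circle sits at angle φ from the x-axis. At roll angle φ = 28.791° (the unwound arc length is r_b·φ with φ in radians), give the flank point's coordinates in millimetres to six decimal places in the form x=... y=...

x=62.294589 y=2.296841

pitch radius r_p = m·N/2 = 2.878·40/2 = 57.560000
base radius r_b = r_p·cos α = 57.560000·cos 14.605° = 55.700073
roll angle φ = 28.791° = 0.50249774 rad
x = r_b·(cos φ + φ·sin φ) = 55.700073·(0.87638234 + 0.50249774·0.48161602) = 62.294589
y = r_b·(sin φ − φ·cos φ) = 55.700073·(0.48161602 − 0.50249774·0.87638234) = 2.296841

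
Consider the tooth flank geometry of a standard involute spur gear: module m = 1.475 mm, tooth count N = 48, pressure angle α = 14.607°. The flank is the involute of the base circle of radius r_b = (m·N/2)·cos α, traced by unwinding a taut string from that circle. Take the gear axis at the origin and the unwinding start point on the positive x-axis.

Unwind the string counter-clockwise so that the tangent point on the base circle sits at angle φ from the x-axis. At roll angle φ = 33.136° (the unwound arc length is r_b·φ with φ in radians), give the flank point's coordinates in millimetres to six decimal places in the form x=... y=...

x=39.514362 y=2.135746

pitch radius r_p = m·N/2 = 1.475·48/2 = 35.400000
base radius r_b = r_p·cos α = 35.400000·cos 14.607° = 34.255814
roll angle φ = 33.136° = 0.57833230 rad
x = r_b·(cos φ + φ·sin φ) = 34.255814·(0.83737543 + 0.57833230·0.54662821) = 39.514362
y = r_b·(sin φ − φ·cos φ) = 34.255814·(0.54662821 − 0.57833230·0.83737543) = 2.135746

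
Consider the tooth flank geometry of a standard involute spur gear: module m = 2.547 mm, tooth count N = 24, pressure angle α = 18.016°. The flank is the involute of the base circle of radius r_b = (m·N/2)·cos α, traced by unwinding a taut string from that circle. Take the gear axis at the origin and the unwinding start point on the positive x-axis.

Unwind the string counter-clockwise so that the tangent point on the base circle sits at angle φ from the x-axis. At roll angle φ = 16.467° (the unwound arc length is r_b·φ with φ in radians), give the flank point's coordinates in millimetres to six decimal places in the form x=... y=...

pitch radius r_p = m·N/2 = 2.547·24/2 = 30.564000
base radius r_b = r_p·cos α = 30.564000·cos 18.016° = 29.065453
roll angle φ = 16.467° = 0.28740337 rad
x = r_b·(cos φ + φ·sin φ) = 29.065453·(0.95898316 + 0.28740337·0.28346306) = 30.241191
y = r_b·(sin φ − φ·cos φ) = 29.065453·(0.28346306 − 0.28740337·0.95898316) = 0.228108

x=30.241191 y=0.228108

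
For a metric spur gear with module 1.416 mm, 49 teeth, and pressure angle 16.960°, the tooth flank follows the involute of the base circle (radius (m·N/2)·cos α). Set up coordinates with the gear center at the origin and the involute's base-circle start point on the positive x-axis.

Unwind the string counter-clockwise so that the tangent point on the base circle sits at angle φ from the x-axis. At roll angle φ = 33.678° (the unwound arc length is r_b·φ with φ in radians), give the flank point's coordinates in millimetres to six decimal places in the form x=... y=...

x=38.429873 y=2.169643

pitch radius r_p = m·N/2 = 1.416·49/2 = 34.692000
base radius r_b = r_p·cos α = 34.692000·cos 16.960° = 33.183198
roll angle φ = 33.678° = 0.58779199 rad
x = r_b·(cos φ + φ·sin φ) = 33.183198·(0.83216711 + 0.58779199·0.55452494) = 38.429873
y = r_b·(sin φ − φ·cos φ) = 33.183198·(0.55452494 − 0.58779199·0.83216711) = 2.169643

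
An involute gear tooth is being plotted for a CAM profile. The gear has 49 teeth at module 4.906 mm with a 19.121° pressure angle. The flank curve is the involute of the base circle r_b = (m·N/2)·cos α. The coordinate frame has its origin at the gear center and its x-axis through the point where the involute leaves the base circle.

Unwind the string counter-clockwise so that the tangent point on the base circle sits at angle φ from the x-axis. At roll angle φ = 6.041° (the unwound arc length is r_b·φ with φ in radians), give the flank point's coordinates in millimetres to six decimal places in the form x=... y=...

x=114.195080 y=0.044320

pitch radius r_p = m·N/2 = 4.906·49/2 = 120.197000
base radius r_b = r_p·cos α = 120.197000·cos 19.121° = 113.565601
roll angle φ = 6.041° = 0.10543534 rad
x = r_b·(cos φ + φ·sin φ) = 113.565601·(0.99444684 + 0.10543534·0.10524010) = 114.195080
y = r_b·(sin φ − φ·cos φ) = 113.565601·(0.10524010 − 0.10543534·0.99444684) = 0.044320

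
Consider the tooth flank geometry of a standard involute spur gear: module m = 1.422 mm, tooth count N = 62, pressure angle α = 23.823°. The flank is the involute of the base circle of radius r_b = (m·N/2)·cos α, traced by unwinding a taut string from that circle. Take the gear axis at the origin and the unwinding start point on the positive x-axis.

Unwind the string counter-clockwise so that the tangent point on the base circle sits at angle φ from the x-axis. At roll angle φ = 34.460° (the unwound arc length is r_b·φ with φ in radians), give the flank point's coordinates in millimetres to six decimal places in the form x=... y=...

x=46.973259 y=2.820013

pitch radius r_p = m·N/2 = 1.422·62/2 = 44.082000
base radius r_b = r_p·cos α = 44.082000·cos 23.823° = 40.326108
roll angle φ = 34.460° = 0.60144046 rad
x = r_b·(cos φ + φ·sin φ) = 40.326108·(0.82452141 + 0.60144046·0.56583075) = 46.973259
y = r_b·(sin φ − φ·cos φ) = 40.326108·(0.56583075 − 0.60144046·0.82452141) = 2.820013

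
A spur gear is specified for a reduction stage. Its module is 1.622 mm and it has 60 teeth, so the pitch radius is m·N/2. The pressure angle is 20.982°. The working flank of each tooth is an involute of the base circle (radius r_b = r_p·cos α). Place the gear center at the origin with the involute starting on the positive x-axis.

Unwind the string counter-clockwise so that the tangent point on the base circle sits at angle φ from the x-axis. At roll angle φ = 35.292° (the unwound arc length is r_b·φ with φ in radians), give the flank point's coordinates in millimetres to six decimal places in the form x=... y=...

x=53.251977 y=3.406811

pitch radius r_p = m·N/2 = 1.622·60/2 = 48.660000
base radius r_b = r_p·cos α = 48.660000·cos 20.982° = 45.433500
roll angle φ = 35.292° = 0.61596160 rad
x = r_b·(cos φ + φ·sin φ) = 45.433500·(0.81621827 + 0.61596160·0.57774366) = 53.251977
y = r_b·(sin φ − φ·cos φ) = 45.433500·(0.57774366 − 0.61596160·0.81621827) = 3.406811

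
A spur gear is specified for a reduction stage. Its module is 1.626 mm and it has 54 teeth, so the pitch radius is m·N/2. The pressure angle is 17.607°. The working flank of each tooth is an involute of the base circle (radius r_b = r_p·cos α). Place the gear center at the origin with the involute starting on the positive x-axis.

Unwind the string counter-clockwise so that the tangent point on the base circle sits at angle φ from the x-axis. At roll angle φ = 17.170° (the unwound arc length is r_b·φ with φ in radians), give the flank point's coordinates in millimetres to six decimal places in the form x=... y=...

pitch radius r_p = m·N/2 = 1.626·54/2 = 43.902000
base radius r_b = r_p·cos α = 43.902000·cos 17.607° = 41.845355
roll angle φ = 17.170° = 0.29967303 rad
x = r_b·(cos φ + φ·sin φ) = 41.845355·(0.95543306 + 0.29967303·0.29520783) = 43.682319
y = r_b·(sin φ − φ·cos φ) = 41.845355·(0.29520783 − 0.29967303·0.95543306) = 0.372018

x=43.682319 y=0.372018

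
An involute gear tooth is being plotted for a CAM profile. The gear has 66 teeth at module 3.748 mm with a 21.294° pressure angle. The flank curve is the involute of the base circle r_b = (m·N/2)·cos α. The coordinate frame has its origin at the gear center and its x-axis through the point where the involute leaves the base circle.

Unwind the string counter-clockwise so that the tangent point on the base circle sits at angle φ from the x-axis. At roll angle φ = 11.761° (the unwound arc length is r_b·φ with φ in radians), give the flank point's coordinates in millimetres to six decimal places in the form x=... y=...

pitch radius r_p = m·N/2 = 3.748·66/2 = 123.684000
base radius r_b = r_p·cos α = 123.684000·cos 21.294° = 115.240002
roll angle φ = 11.761° = 0.20526817 rad
x = r_b·(cos φ + φ·sin φ) = 115.240002·(0.97900636 + 0.20526817·0.20382971) = 117.642308
y = r_b·(sin φ − φ·cos φ) = 115.240002·(0.20382971 − 0.20526817·0.97900636) = 0.330838

x=117.642308 y=0.330838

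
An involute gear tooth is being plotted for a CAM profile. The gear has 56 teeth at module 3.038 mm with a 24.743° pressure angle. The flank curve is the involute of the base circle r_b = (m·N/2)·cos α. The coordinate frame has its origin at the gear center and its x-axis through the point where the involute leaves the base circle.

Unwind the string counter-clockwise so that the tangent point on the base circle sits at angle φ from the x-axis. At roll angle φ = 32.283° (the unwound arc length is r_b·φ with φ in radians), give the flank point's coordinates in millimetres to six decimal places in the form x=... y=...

pitch radius r_p = m·N/2 = 3.038·56/2 = 85.064000
base radius r_b = r_p·cos α = 85.064000·cos 24.743° = 77.254641
roll angle φ = 32.283° = 0.56344464 rad
x = r_b·(cos φ + φ·sin φ) = 77.254641·(0.84542034 + 0.56344464·0.53410153) = 88.561398
y = r_b·(sin φ − φ·cos φ) = 77.254641·(0.53410153 − 0.56344464·0.84542034) = 4.461762

x=88.561398 y=4.461762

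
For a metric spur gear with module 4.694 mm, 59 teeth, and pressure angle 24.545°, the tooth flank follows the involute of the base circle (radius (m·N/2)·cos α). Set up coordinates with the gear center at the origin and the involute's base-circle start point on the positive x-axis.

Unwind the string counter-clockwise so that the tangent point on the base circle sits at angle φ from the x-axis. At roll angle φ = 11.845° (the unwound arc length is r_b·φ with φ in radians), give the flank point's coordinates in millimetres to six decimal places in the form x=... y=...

pitch radius r_p = m·N/2 = 4.694·59/2 = 138.473000
base radius r_b = r_p·cos α = 138.473000·cos 24.545° = 125.959928
roll angle φ = 11.845° = 0.20673425 rad
x = r_b·(cos φ + φ·sin φ) = 125.959928·(0.97870648 + 0.20673425·0.20526479) = 128.622939
y = r_b·(sin φ − φ·cos φ) = 125.959928·(0.20526479 − 0.20673425·0.97870648) = 0.369395

x=128.622939 y=0.369395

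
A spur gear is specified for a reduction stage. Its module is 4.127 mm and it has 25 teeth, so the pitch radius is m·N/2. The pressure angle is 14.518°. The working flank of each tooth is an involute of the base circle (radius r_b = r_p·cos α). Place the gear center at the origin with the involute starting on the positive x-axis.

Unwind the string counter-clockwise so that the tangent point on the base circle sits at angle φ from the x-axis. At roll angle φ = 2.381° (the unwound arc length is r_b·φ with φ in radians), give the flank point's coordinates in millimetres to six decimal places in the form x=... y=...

x=49.983359 y=0.001194

pitch radius r_p = m·N/2 = 4.127·25/2 = 51.587500
base radius r_b = r_p·cos α = 51.587500·cos 14.518° = 49.940256
roll angle φ = 2.381° = 0.04155629 rad
x = r_b·(cos φ + φ·sin φ) = 49.940256·(0.99913666 + 0.04155629·0.04154433) = 49.983359
y = r_b·(sin φ − φ·cos φ) = 49.940256·(0.04154433 − 0.04155629·0.99913666) = 0.001194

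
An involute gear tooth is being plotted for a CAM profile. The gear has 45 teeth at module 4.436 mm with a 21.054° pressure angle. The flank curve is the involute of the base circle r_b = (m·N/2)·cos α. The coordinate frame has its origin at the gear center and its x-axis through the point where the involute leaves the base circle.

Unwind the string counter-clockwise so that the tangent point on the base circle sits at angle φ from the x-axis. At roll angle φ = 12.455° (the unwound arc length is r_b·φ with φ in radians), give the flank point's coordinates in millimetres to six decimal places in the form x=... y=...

x=95.321779 y=0.317437

pitch radius r_p = m·N/2 = 4.436·45/2 = 99.810000
base radius r_b = r_p·cos α = 99.810000·cos 21.054° = 93.146910
roll angle φ = 12.455° = 0.21738076 rad
x = r_b·(cos φ + φ·sin φ) = 93.146910·(0.97646570 + 0.21738076·0.21567277) = 95.321779
y = r_b·(sin φ − φ·cos φ) = 93.146910·(0.21567277 − 0.21738076·0.97646570) = 0.317437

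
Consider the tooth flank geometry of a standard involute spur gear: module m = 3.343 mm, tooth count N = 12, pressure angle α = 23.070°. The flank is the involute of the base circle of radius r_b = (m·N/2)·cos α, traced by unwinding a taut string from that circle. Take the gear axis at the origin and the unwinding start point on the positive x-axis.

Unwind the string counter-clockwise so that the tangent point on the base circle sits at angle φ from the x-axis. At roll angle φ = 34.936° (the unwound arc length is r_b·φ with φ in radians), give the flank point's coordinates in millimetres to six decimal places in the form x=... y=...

pitch radius r_p = m·N/2 = 3.343·12/2 = 20.058000
base radius r_b = r_p·cos α = 20.058000·cos 23.070° = 18.453898
roll angle φ = 34.936° = 0.60974823 rad
x = r_b·(cos φ + φ·sin φ) = 18.453898·(0.81979222 + 0.60974823·0.57266108) = 21.572077
y = r_b·(sin φ − φ·cos φ) = 18.453898·(0.57266108 − 0.60974823·0.81979222) = 1.343337

x=21.572077 y=1.343337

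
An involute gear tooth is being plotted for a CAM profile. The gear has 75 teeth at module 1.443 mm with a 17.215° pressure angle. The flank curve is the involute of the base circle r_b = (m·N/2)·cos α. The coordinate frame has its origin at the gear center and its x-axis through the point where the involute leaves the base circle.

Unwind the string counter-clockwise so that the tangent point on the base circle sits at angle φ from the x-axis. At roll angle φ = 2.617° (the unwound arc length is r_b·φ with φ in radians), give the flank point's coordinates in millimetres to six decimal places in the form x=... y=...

x=51.742198 y=0.001641

pitch radius r_p = m·N/2 = 1.443·75/2 = 54.112500
base radius r_b = r_p·cos α = 54.112500·cos 17.215° = 51.688309
roll angle φ = 2.617° = 0.04567527 rad
x = r_b·(cos φ + φ·sin φ) = 51.688309·(0.99895707 + 0.04567527·0.04565939) = 51.742198
y = r_b·(sin φ − φ·cos φ) = 51.688309·(0.04565939 − 0.04567527·0.99895707) = 0.001641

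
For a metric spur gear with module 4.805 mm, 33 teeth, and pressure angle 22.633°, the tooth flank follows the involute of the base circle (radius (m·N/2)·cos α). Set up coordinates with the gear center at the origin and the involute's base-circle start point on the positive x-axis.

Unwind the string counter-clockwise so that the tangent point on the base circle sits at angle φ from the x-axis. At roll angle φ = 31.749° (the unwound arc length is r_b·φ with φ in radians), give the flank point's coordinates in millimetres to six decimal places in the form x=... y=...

pitch radius r_p = m·N/2 = 4.805·33/2 = 79.282500
base radius r_b = r_p·cos α = 79.282500·cos 22.633° = 73.176854
roll angle φ = 31.749° = 0.55412458 rad
x = r_b·(cos φ + φ·sin φ) = 73.176854·(0.85036141 + 0.55412458·0.52619908) = 83.563668
y = r_b·(sin φ − φ·cos φ) = 73.176854·(0.52619908 − 0.55412458·0.85036141) = 4.024209

x=83.563668 y=4.024209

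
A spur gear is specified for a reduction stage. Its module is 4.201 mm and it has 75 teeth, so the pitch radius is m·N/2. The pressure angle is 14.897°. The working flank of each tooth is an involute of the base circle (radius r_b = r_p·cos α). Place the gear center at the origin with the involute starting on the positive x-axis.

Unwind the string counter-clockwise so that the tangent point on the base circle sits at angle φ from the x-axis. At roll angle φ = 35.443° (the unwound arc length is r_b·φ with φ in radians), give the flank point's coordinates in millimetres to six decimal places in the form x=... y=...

pitch radius r_p = m·N/2 = 4.201·75/2 = 157.537500
base radius r_b = r_p·cos α = 157.537500·cos 14.897° = 152.242592
roll angle φ = 35.443° = 0.61859705 rad
x = r_b·(cos φ + φ·sin φ) = 152.242592·(0.81469282 + 0.61859705·0.57989276) = 178.643402
y = r_b·(sin φ − φ·cos φ) = 152.242592·(0.57989276 − 0.61859705·0.81469282) = 11.559199

x=178.643402 y=11.559199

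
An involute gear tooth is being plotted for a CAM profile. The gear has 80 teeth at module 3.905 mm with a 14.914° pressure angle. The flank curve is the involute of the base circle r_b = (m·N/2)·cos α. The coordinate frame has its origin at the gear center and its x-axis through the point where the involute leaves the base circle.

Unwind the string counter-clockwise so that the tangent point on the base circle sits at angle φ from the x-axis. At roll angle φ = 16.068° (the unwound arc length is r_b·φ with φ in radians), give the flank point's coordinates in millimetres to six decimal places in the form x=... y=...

x=156.757299 y=1.100971

pitch radius r_p = m·N/2 = 3.905·80/2 = 156.200000
base radius r_b = r_p·cos α = 156.200000·cos 14.914° = 150.938125
roll angle φ = 16.068° = 0.28043950 rad
x = r_b·(cos φ + φ·sin φ) = 150.938125·(0.96093389 + 0.28043950·0.27677801) = 156.757299
y = r_b·(sin φ − φ·cos φ) = 150.938125·(0.27677801 − 0.28043950·0.96093389) = 1.100971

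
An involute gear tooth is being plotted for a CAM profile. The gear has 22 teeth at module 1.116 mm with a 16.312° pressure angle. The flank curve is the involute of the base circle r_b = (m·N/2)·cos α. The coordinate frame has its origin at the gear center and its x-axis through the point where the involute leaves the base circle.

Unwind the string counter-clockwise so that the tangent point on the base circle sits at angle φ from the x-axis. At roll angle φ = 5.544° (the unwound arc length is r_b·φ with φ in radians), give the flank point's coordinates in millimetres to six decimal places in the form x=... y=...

x=11.836874 y=0.003555

pitch radius r_p = m·N/2 = 1.116·22/2 = 12.276000
base radius r_b = r_p·cos α = 12.276000·cos 16.312° = 11.781848
roll angle φ = 5.544° = 0.09676105 rad
x = r_b·(cos φ + φ·sin φ) = 11.781848·(0.99532230 + 0.09676105·0.09661013) = 11.836874
y = r_b·(sin φ − φ·cos φ) = 11.781848·(0.09661013 − 0.09676105·0.99532230) = 0.003555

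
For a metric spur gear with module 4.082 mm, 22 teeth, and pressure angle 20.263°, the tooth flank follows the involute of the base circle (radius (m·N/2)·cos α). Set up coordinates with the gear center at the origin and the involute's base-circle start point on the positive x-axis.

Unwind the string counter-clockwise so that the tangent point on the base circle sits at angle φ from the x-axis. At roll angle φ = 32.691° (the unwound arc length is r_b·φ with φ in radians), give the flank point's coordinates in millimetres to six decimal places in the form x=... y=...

pitch radius r_p = m·N/2 = 4.082·22/2 = 44.902000
base radius r_b = r_p·cos α = 44.902000·cos 20.263° = 42.123140
roll angle φ = 32.691° = 0.57056559 rad
x = r_b·(cos φ + φ·sin φ) = 42.123140·(0.84159563 + 0.57056559·0.54010813) = 48.431617
y = r_b·(sin φ − φ·cos φ) = 42.123140·(0.54010813 − 0.57056559·0.84159563) = 2.524129

x=48.431617 y=2.524129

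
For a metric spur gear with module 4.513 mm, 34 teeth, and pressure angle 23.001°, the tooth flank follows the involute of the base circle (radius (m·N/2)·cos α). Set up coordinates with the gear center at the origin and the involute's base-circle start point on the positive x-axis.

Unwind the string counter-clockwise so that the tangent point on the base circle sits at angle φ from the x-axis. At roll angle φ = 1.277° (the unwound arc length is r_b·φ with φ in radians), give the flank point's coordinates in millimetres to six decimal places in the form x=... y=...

pitch radius r_p = m·N/2 = 4.513·34/2 = 76.721000
base radius r_b = r_p·cos α = 76.721000·cos 23.001° = 70.621530
roll angle φ = 1.277° = 0.02228785 rad
x = r_b·(cos φ + φ·sin φ) = 70.621530·(0.99975164 + 0.02228785·0.02228601) = 70.639068
y = r_b·(sin φ − φ·cos φ) = 70.621530·(0.02228601 − 0.02228785·0.99975164) = 0.000261

x=70.639068 y=0.000261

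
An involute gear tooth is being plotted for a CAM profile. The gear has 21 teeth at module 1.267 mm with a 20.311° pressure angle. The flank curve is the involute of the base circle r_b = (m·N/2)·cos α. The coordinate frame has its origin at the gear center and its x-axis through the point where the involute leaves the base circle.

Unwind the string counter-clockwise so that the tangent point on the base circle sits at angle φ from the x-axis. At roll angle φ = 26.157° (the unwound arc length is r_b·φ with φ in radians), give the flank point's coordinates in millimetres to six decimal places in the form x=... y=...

pitch radius r_p = m·N/2 = 1.267·21/2 = 13.303500
base radius r_b = r_p·cos α = 13.303500·cos 20.311° = 12.476319
roll angle φ = 26.157° = 0.45652577 rad
x = r_b·(cos φ + φ·sin φ) = 12.476319·(0.89758946 + 0.45652577·0.44083234) = 13.709488
y = r_b·(sin φ − φ·cos φ) = 12.476319·(0.44083234 − 0.45652577·0.89758946) = 0.387510

x=13.709488 y=0.387510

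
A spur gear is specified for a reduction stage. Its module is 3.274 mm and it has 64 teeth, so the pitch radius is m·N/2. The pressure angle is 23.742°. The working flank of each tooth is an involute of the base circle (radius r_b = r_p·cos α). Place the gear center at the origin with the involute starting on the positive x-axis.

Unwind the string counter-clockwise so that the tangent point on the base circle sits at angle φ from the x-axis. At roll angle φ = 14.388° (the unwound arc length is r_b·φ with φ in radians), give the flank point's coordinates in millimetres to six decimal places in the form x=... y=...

x=98.877518 y=0.503032

pitch radius r_p = m·N/2 = 3.274·64/2 = 104.768000
base radius r_b = r_p·cos α = 104.768000·cos 23.742° = 95.901244
roll angle φ = 14.388° = 0.25111797 rad
x = r_b·(cos φ + φ·sin φ) = 95.901244·(0.96863523 + 0.25111797·0.24848702) = 98.877518
y = r_b·(sin φ − φ·cos φ) = 95.901244·(0.24848702 − 0.25111797·0.96863523) = 0.503032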